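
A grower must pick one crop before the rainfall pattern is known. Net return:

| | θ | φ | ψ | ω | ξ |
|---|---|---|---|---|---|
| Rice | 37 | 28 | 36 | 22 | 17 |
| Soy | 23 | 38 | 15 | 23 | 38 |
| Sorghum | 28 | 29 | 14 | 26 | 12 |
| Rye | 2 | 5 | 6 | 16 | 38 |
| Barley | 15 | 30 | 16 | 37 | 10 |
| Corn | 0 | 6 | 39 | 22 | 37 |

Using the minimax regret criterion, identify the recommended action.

Rice

Column bests: θ=37, φ=38, ψ=39, ω=37, ξ=38.
Rice regrets: 0, 10, 3, 15, 21 → max 21
Soy regrets: 14, 0, 24, 14, 0 → max 24
Sorghum regrets: 9, 9, 25, 11, 26 → max 26
Rye regrets: 35, 33, 33, 21, 0 → max 35
Barley regrets: 22, 8, 23, 0, 28 → max 28
Corn regrets: 37, 32, 0, 15, 1 → max 37
Smallest max regret = 21 → Rice.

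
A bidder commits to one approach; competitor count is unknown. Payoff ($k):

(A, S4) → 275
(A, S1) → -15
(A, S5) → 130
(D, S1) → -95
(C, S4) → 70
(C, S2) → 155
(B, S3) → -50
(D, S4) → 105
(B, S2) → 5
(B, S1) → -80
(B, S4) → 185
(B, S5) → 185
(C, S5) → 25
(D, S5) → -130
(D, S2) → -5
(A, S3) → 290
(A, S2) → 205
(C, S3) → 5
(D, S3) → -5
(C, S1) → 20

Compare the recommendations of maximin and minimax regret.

maximin → C; minimax regret → A (disagree)

Row minima: A=-15, B=-80, C=5, D=-130
Best worst-case = 5 → C.
Column bests: S1=20, S2=205, S3=290, S4=275, S5=185.
A regrets: 35, 0, 0, 0, 55 → max 55
B regrets: 100, 200, 340, 90, 0 → max 340
C regrets: 0, 50, 285, 205, 160 → max 285
D regrets: 115, 210, 295, 170, 315 → max 315
Smallest max regret = 55 → A.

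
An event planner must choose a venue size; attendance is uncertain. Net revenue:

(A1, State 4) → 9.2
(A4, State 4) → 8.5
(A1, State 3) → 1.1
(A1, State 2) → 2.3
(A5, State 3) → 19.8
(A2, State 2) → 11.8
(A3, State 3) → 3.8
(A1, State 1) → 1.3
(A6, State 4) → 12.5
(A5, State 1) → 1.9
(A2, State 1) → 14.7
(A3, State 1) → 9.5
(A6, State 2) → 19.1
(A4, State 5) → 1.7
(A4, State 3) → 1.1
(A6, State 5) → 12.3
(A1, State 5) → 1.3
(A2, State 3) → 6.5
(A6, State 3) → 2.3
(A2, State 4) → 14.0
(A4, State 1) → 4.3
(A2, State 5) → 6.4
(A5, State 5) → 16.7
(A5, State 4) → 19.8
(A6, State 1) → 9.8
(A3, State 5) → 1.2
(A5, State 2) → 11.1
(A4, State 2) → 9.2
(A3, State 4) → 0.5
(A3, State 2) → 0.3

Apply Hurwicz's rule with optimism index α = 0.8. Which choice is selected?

A1: 0.8·9.2 + 0.2·1.1 = 7.58
A2: 0.8·14.7 + 0.2·6.4 = 13.04
A3: 0.8·9.5 + 0.2·0.3 = 7.66
A4: 0.8·9.2 + 0.2·1.1 = 7.58
A5: 0.8·19.8 + 0.2·1.9 = 16.22
A6: 0.8·19.1 + 0.2·2.3 = 15.74
Highest Hurwicz score = 16.22 → A5.

A5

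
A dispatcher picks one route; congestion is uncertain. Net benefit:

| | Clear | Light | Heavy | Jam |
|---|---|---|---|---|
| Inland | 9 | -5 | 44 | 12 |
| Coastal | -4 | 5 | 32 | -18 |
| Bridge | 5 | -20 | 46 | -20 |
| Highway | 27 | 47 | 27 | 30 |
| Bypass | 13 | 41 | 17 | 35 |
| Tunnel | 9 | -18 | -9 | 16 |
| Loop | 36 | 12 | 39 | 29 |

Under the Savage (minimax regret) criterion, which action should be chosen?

Highway

Column bests: Clear=36, Light=47, Heavy=46, Jam=35.
Inland regrets: 27, 52, 2, 23 → max 52
Coastal regrets: 40, 42, 14, 53 → max 53
Bridge regrets: 31, 67, 0, 55 → max 67
Highway regrets: 9, 0, 19, 5 → max 19
Bypass regrets: 23, 6, 29, 0 → max 29
Tunnel regrets: 27, 65, 55, 19 → max 65
Loop regrets: 0, 35, 7, 6 → max 35
Smallest max regret = 19 → Highway.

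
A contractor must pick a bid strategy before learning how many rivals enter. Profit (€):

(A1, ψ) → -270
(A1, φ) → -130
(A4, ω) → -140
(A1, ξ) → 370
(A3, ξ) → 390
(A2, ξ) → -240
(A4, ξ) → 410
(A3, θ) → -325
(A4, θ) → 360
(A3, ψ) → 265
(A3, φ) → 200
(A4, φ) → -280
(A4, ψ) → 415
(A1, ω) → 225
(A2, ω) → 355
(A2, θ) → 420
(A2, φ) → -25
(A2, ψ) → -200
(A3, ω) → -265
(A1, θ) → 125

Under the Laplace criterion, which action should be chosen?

A4

Row averages: A1=64, A2=62, A3=53, A4=153
Highest average = 153 → A4.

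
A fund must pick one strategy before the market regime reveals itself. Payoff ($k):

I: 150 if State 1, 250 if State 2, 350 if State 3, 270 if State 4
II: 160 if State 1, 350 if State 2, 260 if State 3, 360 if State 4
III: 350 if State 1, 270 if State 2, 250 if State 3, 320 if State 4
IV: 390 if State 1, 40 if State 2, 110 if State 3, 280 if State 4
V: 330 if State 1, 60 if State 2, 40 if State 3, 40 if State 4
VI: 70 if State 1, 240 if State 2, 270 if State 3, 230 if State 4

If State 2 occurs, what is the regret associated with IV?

310

Best payoff under State 2 is 350.
Regret = 350 − 40 = 310.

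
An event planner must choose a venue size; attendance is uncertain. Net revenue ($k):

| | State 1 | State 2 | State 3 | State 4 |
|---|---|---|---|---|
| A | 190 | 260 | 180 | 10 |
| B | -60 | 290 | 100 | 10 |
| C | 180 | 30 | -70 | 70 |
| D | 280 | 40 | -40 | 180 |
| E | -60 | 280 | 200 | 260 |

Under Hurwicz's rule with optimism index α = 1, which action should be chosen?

B

A: 1·260 + 0·10 = 260
B: 1·290 + 0·(-60) = 290
C: 1·180 + 0·(-70) = 180
D: 1·280 + 0·(-40) = 280
E: 1·280 + 0·(-60) = 280
Highest Hurwicz score = 290 → B.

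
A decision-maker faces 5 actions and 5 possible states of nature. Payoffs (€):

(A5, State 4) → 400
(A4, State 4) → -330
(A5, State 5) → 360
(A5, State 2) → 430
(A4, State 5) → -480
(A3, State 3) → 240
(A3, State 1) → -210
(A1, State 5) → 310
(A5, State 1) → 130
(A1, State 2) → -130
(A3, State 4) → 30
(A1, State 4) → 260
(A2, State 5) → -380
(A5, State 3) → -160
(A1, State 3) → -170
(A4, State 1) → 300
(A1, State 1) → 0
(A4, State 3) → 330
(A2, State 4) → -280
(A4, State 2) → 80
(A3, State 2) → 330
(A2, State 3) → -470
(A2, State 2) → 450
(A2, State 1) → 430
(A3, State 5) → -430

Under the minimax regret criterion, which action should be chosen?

A5

Column bests: State 1=430, State 2=450, State 3=330, State 4=400, State 5=360.
A1 regrets: 430, 580, 500, 140, 50 → max 580
A2 regrets: 0, 0, 800, 680, 740 → max 800
A3 regrets: 640, 120, 90, 370, 790 → max 790
A4 regrets: 130, 370, 0, 730, 840 → max 840
A5 regrets: 300, 20, 490, 0, 0 → max 490
Smallest max regret = 490 → A5.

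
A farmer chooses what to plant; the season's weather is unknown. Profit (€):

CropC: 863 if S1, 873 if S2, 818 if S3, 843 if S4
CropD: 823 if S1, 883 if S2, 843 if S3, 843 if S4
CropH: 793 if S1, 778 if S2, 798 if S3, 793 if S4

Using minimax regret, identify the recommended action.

CropC

Column bests: S1=863, S2=883, S3=843, S4=843.
CropC regrets: 0, 10, 25, 0 → max 25
CropD regrets: 40, 0, 0, 0 → max 40
CropH regrets: 70, 105, 45, 50 → max 105
Smallest max regret = 25 → CropC.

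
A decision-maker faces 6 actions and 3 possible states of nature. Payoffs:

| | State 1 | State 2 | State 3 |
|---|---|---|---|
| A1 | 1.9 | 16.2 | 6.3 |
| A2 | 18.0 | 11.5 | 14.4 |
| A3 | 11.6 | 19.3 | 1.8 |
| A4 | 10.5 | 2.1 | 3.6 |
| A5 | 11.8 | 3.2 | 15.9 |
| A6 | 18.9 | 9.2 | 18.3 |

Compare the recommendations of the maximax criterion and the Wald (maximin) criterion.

maximax → A3; maximin → A2 (disagree)

Row maxima: A1=16.2, A2=18.0, A3=19.3, A4=10.5, A5=15.9, A6=18.9
Best best-case = 19.3 → A3.
Row minima: A1=1.9, A2=11.5, A3=1.8, A4=2.1, A5=3.2, A6=9.2
Best worst-case = 11.5 → A2.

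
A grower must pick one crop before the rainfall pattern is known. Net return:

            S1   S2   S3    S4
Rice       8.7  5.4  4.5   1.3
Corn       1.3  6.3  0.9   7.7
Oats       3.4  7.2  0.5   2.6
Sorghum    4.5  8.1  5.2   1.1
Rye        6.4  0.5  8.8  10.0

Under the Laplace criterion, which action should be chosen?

Rye

Row averages: Rice=4.975, Corn=4.05, Oats=3.425, Sorghum=4.725, Rye=6.425
Highest average = 6.425 → Rye.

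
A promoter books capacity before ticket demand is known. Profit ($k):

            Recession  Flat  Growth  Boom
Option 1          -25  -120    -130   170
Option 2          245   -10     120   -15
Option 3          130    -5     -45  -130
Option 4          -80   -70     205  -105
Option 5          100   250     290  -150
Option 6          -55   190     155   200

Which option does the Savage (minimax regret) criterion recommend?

Column bests: Recession=245, Flat=250, Growth=290, Boom=200.
Option 1 regrets: 270, 370, 420, 30 → max 420
Option 2 regrets: 0, 260, 170, 215 → max 260
Option 3 regrets: 115, 255, 335, 330 → max 335
Option 4 regrets: 325, 320, 85, 305 → max 325
Option 5 regrets: 145, 0, 0, 350 → max 350
Option 6 regrets: 300, 60, 135, 0 → max 300
Smallest max regret = 260 → Option 2.

Option 2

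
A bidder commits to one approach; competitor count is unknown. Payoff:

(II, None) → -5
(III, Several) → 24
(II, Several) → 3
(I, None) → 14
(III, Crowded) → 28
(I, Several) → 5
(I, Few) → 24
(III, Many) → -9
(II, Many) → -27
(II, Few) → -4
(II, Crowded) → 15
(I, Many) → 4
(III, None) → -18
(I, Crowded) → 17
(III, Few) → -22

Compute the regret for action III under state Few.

46

Best payoff under Few is 24.
Regret = 24 − (-22) = 46.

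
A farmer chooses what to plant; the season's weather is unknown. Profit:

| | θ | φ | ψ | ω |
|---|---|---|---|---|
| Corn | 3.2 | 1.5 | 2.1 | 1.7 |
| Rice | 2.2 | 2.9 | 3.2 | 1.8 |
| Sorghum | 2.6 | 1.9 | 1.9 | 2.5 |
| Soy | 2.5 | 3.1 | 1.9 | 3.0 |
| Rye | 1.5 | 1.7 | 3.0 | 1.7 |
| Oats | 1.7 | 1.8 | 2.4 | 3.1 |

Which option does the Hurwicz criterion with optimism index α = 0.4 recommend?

Corn: 0.4·3.2 + 0.6·1.5 = 2.18
Rice: 0.4·3.2 + 0.6·1.8 = 2.36
Sorghum: 0.4·2.6 + 0.6·1.9 = 2.18
Soy: 0.4·3.1 + 0.6·1.9 = 2.38
Rye: 0.4·3.0 + 0.6·1.5 = 2.1
Oats: 0.4·3.1 + 0.6·1.7 = 2.26
Highest Hurwicz score = 2.38 → Soy.

Soy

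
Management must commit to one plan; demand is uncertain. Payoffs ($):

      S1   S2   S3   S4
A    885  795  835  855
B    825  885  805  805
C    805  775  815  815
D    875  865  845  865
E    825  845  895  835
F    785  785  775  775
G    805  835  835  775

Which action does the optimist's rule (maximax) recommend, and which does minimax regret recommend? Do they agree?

maximax → E; minimax regret → D (disagree)

Row maxima: A=885, B=885, C=815, D=875, E=895, F=785, G=835
Best best-case = 895 → E.
Column bests: S1=885, S2=885, S3=895, S4=865.
A regrets: 0, 90, 60, 10 → max 90
B regrets: 60, 0, 90, 60 → max 90
C regrets: 80, 110, 80, 50 → max 110
D regrets: 10, 20, 50, 0 → max 50
E regrets: 60, 40, 0, 30 → max 60
F regrets: 100, 100, 120, 90 → max 120
G regrets: 80, 50, 60, 90 → max 90
Smallest max regret = 50 → D.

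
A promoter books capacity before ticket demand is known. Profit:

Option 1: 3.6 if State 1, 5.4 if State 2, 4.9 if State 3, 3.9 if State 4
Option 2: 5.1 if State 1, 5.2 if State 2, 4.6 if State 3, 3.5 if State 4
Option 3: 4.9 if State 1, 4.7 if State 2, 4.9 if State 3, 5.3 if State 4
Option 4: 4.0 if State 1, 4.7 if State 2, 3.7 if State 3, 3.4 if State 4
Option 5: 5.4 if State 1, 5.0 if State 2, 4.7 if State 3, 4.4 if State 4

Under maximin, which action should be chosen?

Option 3

Row minima: Option 1=3.6, Option 2=3.5, Option 3=4.7, Option 4=3.4, Option 5=4.4
Best worst-case = 4.7 → Option 3.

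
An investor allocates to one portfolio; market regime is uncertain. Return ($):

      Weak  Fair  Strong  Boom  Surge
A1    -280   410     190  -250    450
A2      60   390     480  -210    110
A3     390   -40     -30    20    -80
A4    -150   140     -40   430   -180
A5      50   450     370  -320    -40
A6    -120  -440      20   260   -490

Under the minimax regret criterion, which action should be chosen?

A3

Column bests: Weak=390, Fair=450, Strong=480, Boom=430, Surge=450.
A1 regrets: 670, 40, 290, 680, 0 → max 680
A2 regrets: 330, 60, 0, 640, 340 → max 640
A3 regrets: 0, 490, 510, 410, 530 → max 530
A4 regrets: 540, 310, 520, 0, 630 → max 630
A5 regrets: 340, 0, 110, 750, 490 → max 750
A6 regrets: 510, 890, 460, 170, 940 → max 940
Smallest max regret = 530 → A3.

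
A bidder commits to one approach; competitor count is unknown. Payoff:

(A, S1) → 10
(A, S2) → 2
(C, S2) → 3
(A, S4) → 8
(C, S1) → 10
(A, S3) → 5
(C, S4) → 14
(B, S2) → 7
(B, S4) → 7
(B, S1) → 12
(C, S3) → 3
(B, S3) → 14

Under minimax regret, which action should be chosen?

B

Column bests: S1=12, S2=7, S3=14, S4=14.
A regrets: 2, 5, 9, 6 → max 9
B regrets: 0, 0, 0, 7 → max 7
C regrets: 2, 4, 11, 0 → max 11
Smallest max regret = 7 → B.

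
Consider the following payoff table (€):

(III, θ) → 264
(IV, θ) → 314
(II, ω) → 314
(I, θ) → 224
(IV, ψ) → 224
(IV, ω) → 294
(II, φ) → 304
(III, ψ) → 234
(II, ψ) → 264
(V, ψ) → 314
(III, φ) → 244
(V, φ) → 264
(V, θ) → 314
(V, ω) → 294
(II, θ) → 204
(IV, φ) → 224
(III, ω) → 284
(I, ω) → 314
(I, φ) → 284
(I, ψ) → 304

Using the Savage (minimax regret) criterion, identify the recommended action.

V

Column bests: θ=314, φ=304, ψ=314, ω=314.
I regrets: 90, 20, 10, 0 → max 90
II regrets: 110, 0, 50, 0 → max 110
III regrets: 50, 60, 80, 30 → max 80
IV regrets: 0, 80, 90, 20 → max 90
V regrets: 0, 40, 0, 20 → max 40
Smallest max regret = 40 → V.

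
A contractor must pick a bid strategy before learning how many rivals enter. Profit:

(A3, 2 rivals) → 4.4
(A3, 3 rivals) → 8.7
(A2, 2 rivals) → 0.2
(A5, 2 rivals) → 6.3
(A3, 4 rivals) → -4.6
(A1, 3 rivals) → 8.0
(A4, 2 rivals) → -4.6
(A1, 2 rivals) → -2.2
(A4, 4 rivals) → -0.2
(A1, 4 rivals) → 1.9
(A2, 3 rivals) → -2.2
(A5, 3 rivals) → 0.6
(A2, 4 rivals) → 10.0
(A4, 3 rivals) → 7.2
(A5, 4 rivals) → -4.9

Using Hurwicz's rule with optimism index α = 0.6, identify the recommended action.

A1: 0.6·8.0 + 0.4·(-2.2) = 3.92
A2: 0.6·10.0 + 0.4·(-2.2) = 5.12
A3: 0.6·8.7 + 0.4·(-4.6) = 3.38
A4: 0.6·7.2 + 0.4·(-4.6) = 2.48
A5: 0.6·6.3 + 0.4·(-4.9) = 1.82
Highest Hurwicz score = 5.12 → A2.

A2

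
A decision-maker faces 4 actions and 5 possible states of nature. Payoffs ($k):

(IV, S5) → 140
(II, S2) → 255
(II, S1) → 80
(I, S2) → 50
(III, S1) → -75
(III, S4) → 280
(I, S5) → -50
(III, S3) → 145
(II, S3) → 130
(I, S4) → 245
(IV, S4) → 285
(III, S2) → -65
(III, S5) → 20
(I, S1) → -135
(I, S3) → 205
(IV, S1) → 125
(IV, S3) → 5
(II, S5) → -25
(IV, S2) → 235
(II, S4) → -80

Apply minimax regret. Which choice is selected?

IV

Column bests: S1=125, S2=255, S3=205, S4=285, S5=140.
I regrets: 260, 205, 0, 40, 190 → max 260
II regrets: 45, 0, 75, 365, 165 → max 365
III regrets: 200, 320, 60, 5, 120 → max 320
IV regrets: 0, 20, 200, 0, 0 → max 200
Smallest max regret = 200 → IV.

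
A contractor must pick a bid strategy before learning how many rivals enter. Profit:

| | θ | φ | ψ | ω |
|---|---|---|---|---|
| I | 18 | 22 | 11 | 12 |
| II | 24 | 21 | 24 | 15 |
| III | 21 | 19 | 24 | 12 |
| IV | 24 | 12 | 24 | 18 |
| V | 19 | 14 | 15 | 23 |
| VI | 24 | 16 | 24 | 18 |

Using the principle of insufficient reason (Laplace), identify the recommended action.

Row averages: I=15.75, II=21, III=19, IV=19.5, V=17.75, VI=20.5
Highest average = 21 → II.

II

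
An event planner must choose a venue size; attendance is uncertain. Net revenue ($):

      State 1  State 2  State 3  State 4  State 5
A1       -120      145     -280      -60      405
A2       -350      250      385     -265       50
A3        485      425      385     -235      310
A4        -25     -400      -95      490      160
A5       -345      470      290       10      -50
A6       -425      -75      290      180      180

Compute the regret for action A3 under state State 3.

Best payoff under State 3 is 385.
Regret = 385 − 385 = 0.

0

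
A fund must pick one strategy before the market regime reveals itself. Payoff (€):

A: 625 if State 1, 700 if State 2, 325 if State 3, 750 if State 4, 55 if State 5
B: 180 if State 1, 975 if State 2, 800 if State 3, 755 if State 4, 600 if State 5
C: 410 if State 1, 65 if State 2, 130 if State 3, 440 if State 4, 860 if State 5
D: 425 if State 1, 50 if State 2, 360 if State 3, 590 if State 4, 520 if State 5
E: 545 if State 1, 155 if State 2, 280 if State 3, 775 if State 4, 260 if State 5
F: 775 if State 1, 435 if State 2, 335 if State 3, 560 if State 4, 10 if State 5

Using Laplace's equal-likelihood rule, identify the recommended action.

B

Row averages: A=491, B=662, C=381, D=389, E=403, F=423
Highest average = 662 → B.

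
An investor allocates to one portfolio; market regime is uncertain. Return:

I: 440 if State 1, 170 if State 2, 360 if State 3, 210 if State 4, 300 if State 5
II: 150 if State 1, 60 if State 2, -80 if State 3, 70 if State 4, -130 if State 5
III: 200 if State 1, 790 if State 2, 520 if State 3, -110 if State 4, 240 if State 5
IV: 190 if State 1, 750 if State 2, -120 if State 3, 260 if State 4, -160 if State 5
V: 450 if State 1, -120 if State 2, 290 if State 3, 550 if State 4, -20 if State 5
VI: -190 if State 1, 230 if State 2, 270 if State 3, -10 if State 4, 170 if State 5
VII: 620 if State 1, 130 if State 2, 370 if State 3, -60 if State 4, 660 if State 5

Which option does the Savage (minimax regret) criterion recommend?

I

Column bests: State 1=620, State 2=790, State 3=520, State 4=550, State 5=660.
I regrets: 180, 620, 160, 340, 360 → max 620
II regrets: 470, 730, 600, 480, 790 → max 790
III regrets: 420, 0, 0, 660, 420 → max 660
IV regrets: 430, 40, 640, 290, 820 → max 820
V regrets: 170, 910, 230, 0, 680 → max 910
VI regrets: 810, 560, 250, 560, 490 → max 810
VII regrets: 0, 660, 150, 610, 0 → max 660
Smallest max regret = 620 → I.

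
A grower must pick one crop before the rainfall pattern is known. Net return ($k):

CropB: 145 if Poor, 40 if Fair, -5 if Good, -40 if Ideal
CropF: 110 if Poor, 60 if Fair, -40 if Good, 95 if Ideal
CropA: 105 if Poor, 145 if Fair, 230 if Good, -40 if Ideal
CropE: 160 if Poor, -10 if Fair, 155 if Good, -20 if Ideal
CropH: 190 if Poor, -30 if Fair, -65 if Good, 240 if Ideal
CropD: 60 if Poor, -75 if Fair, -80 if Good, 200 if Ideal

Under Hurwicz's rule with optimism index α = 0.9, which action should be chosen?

CropB: 0.9·145 + 0.1·(-40) = 126.5
CropF: 0.9·110 + 0.1·(-40) = 95
CropA: 0.9·230 + 0.1·(-40) = 203
CropE: 0.9·160 + 0.1·(-20) = 142
CropH: 0.9·240 + 0.1·(-65) = 209.5
CropD: 0.9·200 + 0.1·(-80) = 172
Highest Hurwicz score = 209.5 → CropH.

CropH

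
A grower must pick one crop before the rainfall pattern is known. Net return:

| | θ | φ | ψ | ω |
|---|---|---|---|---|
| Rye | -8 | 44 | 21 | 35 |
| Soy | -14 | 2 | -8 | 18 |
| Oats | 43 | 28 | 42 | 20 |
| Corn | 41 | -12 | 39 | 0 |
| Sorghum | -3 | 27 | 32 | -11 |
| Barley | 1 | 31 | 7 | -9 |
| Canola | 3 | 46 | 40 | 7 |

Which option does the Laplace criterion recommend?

Oats

Row averages: Rye=23, Soy=-0.5, Oats=33.25, Corn=17, Sorghum=11.25, Barley=7.5, Canola=24
Highest average = 33.25 → Oats.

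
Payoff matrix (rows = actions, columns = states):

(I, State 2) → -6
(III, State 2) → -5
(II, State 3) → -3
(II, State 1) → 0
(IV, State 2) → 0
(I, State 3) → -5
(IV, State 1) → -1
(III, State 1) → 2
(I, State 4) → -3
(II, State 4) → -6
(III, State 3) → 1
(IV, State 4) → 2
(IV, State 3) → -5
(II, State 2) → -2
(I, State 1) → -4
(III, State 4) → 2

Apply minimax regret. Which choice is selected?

Column bests: State 1=2, State 2=0, State 3=1, State 4=2.
I regrets: 6, 6, 6, 5 → max 6
II regrets: 2, 2, 4, 8 → max 8
III regrets: 0, 5, 0, 0 → max 5
IV regrets: 3, 0, 6, 0 → max 6
Smallest max regret = 5 → III.

III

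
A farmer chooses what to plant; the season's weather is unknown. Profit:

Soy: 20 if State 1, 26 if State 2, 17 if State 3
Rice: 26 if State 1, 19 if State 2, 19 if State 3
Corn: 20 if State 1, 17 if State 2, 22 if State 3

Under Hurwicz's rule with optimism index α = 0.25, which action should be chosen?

Soy: 0.25·26 + 0.75·17 = 19.25
Rice: 0.25·26 + 0.75·19 = 20.75
Corn: 0.25·22 + 0.75·17 = 18.25
Highest Hurwicz score = 20.75 → Rice.

Rice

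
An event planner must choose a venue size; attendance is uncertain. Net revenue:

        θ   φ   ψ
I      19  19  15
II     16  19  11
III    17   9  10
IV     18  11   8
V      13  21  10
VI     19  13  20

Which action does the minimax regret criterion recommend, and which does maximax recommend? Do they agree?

minimax regret → I; maximax → V (disagree)

Column bests: θ=19, φ=21, ψ=20.
I regrets: 0, 2, 5 → max 5
II regrets: 3, 2, 9 → max 9
III regrets: 2, 12, 10 → max 12
IV regrets: 1, 10, 12 → max 12
V regrets: 6, 0, 10 → max 10
VI regrets: 0, 8, 0 → max 8
Smallest max regret = 5 → I.
Row maxima: I=19, II=19, III=17, IV=18, V=21, VI=20
Best best-case = 21 → V.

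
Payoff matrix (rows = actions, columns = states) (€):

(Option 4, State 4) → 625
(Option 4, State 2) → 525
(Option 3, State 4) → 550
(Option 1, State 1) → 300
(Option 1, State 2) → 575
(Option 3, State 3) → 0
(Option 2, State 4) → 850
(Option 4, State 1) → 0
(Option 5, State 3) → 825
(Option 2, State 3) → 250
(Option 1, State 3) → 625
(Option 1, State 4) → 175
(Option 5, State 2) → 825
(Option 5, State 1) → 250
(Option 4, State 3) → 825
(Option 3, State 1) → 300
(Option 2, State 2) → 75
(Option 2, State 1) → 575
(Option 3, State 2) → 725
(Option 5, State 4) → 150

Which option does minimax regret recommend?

Option 4

Column bests: State 1=575, State 2=825, State 3=825, State 4=850.
Option 1 regrets: 275, 250, 200, 675 → max 675
Option 2 regrets: 0, 750, 575, 0 → max 750
Option 3 regrets: 275, 100, 825, 300 → max 825
Option 4 regrets: 575, 300, 0, 225 → max 575
Option 5 regrets: 325, 0, 0, 700 → max 700
Smallest max regret = 575 → Option 4.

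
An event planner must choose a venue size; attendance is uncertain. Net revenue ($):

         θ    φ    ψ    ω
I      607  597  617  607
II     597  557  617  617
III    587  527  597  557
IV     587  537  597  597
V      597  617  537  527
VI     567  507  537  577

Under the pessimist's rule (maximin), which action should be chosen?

I

Row minima: I=597, II=557, III=527, IV=537, V=527, VI=507
Best worst-case = 597 → I.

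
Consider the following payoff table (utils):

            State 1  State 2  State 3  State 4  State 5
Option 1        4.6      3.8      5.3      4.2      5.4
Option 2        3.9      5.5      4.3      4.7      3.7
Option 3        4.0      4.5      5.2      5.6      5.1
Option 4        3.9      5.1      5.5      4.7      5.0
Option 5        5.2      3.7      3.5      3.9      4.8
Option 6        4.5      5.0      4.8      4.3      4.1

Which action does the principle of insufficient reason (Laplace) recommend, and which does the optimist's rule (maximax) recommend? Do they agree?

laplace → Option 3; maximax → Option 3 (agree)

Row averages: Option 1=4.66, Option 2=4.42, Option 3=4.88, Option 4=4.84, Option 5=4.22, Option 6=4.54
Highest average = 4.88 → Option 3.
Row maxima: Option 1=5.4, Option 2=5.5, Option 3=5.6, Option 4=5.5, Option 5=5.2, Option 6=5.0
Best best-case = 5.6 → Option 3.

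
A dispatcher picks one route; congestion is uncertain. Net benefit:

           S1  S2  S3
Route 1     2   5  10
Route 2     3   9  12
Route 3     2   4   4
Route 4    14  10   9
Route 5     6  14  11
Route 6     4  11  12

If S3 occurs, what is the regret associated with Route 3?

8

Best payoff under S3 is 12.
Regret = 12 − 4 = 8.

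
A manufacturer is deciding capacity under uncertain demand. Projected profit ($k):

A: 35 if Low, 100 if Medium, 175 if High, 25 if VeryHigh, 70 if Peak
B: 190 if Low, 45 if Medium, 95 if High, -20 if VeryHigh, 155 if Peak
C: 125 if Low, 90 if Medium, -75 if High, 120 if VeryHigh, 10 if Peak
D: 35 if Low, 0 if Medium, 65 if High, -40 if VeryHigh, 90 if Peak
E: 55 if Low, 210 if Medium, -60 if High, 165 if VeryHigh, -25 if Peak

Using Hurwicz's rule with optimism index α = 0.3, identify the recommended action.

A: 0.3·175 + 0.7·25 = 70
B: 0.3·190 + 0.7·(-20) = 43
C: 0.3·125 + 0.7·(-75) = -15
D: 0.3·90 + 0.7·(-40) = -1
E: 0.3·210 + 0.7·(-60) = 21
Highest Hurwicz score = 70 → A.

A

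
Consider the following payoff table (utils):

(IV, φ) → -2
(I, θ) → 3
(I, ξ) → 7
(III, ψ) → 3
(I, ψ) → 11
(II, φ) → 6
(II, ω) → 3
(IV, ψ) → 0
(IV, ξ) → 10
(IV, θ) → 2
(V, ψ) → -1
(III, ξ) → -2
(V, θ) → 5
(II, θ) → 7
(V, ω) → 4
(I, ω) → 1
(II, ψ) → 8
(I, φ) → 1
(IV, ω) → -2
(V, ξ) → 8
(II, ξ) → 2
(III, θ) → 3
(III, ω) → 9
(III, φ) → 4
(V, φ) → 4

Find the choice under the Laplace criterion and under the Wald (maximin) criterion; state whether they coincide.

laplace → II; maximin → II (agree)

Row averages: I=4.6, II=5.2, III=3.4, IV=1.6, V=4
Highest average = 5.2 → II.
Row minima: I=1, II=2, III=-2, IV=-2, V=-1
Best worst-case = 2 → II.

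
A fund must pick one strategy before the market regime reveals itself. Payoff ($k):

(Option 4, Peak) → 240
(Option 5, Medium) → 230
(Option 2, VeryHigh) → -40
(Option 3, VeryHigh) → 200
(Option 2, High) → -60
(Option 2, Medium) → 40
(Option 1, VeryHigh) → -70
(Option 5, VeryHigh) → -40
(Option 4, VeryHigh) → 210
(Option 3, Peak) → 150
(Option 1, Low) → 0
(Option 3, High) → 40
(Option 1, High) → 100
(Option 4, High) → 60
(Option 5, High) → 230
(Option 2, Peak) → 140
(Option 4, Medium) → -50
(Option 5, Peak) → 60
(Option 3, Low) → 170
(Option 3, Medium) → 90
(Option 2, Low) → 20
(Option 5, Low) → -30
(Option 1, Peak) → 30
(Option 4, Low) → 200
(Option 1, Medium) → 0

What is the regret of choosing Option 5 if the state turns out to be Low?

230

Best payoff under Low is 200.
Regret = 200 − (-30) = 230.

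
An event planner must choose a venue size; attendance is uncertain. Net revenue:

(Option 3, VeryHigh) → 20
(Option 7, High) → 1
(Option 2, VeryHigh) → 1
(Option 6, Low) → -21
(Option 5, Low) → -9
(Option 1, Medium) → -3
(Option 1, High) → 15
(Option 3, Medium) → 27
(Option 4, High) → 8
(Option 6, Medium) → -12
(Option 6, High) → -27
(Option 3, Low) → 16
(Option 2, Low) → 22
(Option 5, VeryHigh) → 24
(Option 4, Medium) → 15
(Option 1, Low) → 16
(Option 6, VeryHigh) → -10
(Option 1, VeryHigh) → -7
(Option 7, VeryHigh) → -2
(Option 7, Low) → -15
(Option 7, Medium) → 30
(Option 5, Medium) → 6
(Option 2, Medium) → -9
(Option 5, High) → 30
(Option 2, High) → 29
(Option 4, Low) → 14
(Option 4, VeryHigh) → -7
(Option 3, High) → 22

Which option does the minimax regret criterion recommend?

Column bests: Low=22, Medium=30, High=30, VeryHigh=24.
Option 1 regrets: 6, 33, 15, 31 → max 33
Option 2 regrets: 0, 39, 1, 23 → max 39
Option 3 regrets: 6, 3, 8, 4 → max 8
Option 4 regrets: 8, 15, 22, 31 → max 31
Option 5 regrets: 31, 24, 0, 0 → max 31
Option 6 regrets: 43, 42, 57, 34 → max 57
Option 7 regrets: 37, 0, 29, 26 → max 37
Smallest max regret = 8 → Option 3.

Option 3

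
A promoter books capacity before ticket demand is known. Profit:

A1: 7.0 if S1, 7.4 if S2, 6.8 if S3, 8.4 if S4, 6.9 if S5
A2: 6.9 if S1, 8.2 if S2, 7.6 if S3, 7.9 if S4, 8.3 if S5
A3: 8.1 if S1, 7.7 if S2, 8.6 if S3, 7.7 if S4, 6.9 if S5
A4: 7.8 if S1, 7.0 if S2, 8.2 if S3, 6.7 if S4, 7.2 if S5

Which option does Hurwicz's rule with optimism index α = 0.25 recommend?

A3

A1: 0.25·8.4 + 0.75·6.8 = 7.2
A2: 0.25·8.3 + 0.75·6.9 = 7.25
A3: 0.25·8.6 + 0.75·6.9 = 7.325
A4: 0.25·8.2 + 0.75·6.7 = 7.075
Highest Hurwicz score = 7.325 → A3.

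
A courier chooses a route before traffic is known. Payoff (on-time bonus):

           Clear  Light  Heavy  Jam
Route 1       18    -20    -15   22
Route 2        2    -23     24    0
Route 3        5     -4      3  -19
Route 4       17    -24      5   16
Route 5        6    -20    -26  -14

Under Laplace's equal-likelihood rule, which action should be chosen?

Row averages: Route 1=1.25, Route 2=0.75, Route 3=-3.75, Route 4=3.5, Route 5=-13.5
Highest average = 3.5 → Route 4.

Route 4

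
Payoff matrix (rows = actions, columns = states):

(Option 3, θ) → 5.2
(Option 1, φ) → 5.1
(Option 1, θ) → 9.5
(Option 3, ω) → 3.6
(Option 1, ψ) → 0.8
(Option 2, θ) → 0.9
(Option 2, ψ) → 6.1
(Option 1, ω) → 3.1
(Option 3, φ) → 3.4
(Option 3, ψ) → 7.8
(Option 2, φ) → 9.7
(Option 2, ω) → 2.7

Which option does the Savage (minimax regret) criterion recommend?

Column bests: θ=9.5, φ=9.7, ψ=7.8, ω=3.6.
Option 1 regrets: 0.0, 4.6, 7.0, 0.5 → max 7.0
Option 2 regrets: 8.6, 0.0, 1.7, 0.9 → max 8.6
Option 3 regrets: 4.3, 6.3, 0.0, 0.0 → max 6.3
Smallest max regret = 6.3 → Option 3.

Option 3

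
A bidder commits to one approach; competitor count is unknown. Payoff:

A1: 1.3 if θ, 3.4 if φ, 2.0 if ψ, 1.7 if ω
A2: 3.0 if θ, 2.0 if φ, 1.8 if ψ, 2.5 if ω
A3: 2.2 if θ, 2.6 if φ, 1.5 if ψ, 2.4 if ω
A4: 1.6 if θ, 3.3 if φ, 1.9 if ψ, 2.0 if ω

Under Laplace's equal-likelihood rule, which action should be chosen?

Row averages: A1=2.1, A2=2.325, A3=2.175, A4=2.2
Highest average = 2.325 → A2.

A2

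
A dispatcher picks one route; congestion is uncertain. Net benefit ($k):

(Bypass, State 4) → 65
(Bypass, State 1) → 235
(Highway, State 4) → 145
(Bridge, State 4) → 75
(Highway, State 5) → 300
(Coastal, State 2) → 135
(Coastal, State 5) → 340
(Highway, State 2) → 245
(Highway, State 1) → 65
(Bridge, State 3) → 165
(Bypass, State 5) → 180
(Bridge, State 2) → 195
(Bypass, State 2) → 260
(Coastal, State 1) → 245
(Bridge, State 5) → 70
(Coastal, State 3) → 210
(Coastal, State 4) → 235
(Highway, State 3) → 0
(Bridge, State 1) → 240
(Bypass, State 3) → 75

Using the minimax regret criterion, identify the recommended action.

Column bests: State 1=245, State 2=260, State 3=210, State 4=235, State 5=340.
Highway regrets: 180, 15, 210, 90, 40 → max 210
Coastal regrets: 0, 125, 0, 0, 0 → max 125
Bypass regrets: 10, 0, 135, 170, 160 → max 170
Bridge regrets: 5, 65, 45, 160, 270 → max 270
Smallest max regret = 125 → Coastal.

Coastal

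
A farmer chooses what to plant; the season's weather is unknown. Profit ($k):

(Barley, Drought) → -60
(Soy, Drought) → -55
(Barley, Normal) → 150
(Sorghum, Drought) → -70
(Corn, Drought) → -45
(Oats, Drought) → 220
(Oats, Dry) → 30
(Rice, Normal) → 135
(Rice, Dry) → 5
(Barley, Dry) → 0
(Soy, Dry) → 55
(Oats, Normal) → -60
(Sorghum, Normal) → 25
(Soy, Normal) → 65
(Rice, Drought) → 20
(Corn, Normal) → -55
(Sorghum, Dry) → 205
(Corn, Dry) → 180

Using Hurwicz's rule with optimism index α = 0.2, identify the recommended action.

Oats: 0.2·220 + 0.8·(-60) = -4
Barley: 0.2·150 + 0.8·(-60) = -18
Rice: 0.2·135 + 0.8·5 = 31
Corn: 0.2·180 + 0.8·(-55) = -8
Soy: 0.2·65 + 0.8·(-55) = -31
Sorghum: 0.2·205 + 0.8·(-70) = -15
Highest Hurwicz score = 31 → Rice.

Rice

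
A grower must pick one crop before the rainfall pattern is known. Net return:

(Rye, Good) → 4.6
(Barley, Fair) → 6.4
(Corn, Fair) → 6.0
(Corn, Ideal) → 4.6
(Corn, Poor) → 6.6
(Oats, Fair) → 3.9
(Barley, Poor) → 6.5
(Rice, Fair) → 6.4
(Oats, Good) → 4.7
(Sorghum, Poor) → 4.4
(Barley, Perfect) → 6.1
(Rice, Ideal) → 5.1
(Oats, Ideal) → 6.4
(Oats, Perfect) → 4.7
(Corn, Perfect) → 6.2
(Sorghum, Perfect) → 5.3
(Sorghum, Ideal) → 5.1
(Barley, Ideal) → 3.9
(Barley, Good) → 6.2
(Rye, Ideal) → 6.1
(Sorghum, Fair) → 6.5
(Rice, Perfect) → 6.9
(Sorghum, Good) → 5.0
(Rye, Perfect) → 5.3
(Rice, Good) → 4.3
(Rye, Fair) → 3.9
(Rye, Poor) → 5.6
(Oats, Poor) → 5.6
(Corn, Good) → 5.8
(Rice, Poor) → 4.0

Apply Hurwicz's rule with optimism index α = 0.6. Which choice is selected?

Barley: 0.6·6.5 + 0.4·3.9 = 5.46
Corn: 0.6·6.6 + 0.4·4.6 = 5.8
Rice: 0.6·6.9 + 0.4·4.0 = 5.74
Rye: 0.6·6.1 + 0.4·3.9 = 5.22
Oats: 0.6·6.4 + 0.4·3.9 = 5.4
Sorghum: 0.6·6.5 + 0.4·4.4 = 5.66
Highest Hurwicz score = 5.8 → Corn.

Corn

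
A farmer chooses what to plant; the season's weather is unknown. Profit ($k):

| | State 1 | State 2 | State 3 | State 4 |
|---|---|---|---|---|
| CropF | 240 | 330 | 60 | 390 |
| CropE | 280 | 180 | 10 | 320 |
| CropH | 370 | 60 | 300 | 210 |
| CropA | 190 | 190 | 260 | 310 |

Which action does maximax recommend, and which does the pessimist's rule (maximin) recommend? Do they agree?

Row maxima: CropF=390, CropE=320, CropH=370, CropA=310
Best best-case = 390 → CropF.
Row minima: CropF=60, CropE=10, CropH=60, CropA=190
Best worst-case = 190 → CropA.

maximax → CropF; maximin → CropA (disagree)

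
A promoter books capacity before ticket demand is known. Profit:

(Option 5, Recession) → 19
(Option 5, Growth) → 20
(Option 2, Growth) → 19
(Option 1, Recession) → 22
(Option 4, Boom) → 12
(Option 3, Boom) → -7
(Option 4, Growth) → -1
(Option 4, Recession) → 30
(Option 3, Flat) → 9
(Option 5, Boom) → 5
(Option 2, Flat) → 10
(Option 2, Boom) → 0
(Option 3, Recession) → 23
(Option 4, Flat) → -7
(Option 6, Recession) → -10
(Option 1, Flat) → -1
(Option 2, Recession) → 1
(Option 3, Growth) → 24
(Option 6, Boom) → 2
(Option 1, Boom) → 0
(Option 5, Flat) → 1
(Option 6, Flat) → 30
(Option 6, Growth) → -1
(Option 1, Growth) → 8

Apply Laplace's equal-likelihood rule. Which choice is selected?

Option 3

Row averages: Option 1=7.25, Option 2=7.5, Option 3=12.25, Option 4=8.5, Option 5=11.25, Option 6=5.25
Highest average = 12.25 → Option 3.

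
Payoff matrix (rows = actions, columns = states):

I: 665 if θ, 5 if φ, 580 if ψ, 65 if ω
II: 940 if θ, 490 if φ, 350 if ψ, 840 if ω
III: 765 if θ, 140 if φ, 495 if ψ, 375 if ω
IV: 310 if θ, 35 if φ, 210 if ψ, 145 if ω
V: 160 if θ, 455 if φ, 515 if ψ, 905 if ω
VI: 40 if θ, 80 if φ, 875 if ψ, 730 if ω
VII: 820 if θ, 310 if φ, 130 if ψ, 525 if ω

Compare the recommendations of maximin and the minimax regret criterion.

Row minima: I=5, II=350, III=140, IV=35, V=160, VI=40, VII=130
Best worst-case = 350 → II.
Column bests: θ=940, φ=490, ψ=875, ω=905.
I regrets: 275, 485, 295, 840 → max 840
II regrets: 0, 0, 525, 65 → max 525
III regrets: 175, 350, 380, 530 → max 530
IV regrets: 630, 455, 665, 760 → max 760
V regrets: 780, 35, 360, 0 → max 780
VI regrets: 900, 410, 0, 175 → max 900
VII regrets: 120, 180, 745, 380 → max 745
Smallest max regret = 525 → II.

maximin → II; minimax regret → II (agree)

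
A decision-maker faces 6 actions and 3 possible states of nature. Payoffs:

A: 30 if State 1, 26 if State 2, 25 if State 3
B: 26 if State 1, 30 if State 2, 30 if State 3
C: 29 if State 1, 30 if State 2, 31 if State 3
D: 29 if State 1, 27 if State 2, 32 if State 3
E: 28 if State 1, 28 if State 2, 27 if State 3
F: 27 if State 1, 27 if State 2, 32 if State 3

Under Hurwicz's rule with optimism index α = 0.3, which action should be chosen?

C

A: 0.3·30 + 0.7·25 = 26.5
B: 0.3·30 + 0.7·26 = 27.2
C: 0.3·31 + 0.7·29 = 29.6
D: 0.3·32 + 0.7·27 = 28.5
E: 0.3·28 + 0.7·27 = 27.3
F: 0.3·32 + 0.7·27 = 28.5
Highest Hurwicz score = 29.6 → C.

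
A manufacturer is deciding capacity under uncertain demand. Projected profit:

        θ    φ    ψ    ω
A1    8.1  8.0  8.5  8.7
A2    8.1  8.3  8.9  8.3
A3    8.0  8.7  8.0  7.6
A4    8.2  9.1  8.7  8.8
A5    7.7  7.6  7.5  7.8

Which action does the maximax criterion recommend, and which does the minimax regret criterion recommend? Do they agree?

Row maxima: A1=8.7, A2=8.9, A3=8.7, A4=9.1, A5=7.8
Best best-case = 9.1 → A4.
Column bests: θ=8.2, φ=9.1, ψ=8.9, ω=8.8.
A1 regrets: 0.1, 1.1, 0.4, 0.1 → max 1.1
A2 regrets: 0.1, 0.8, 0.0, 0.5 → max 0.8
A3 regrets: 0.2, 0.4, 0.9, 1.2 → max 1.2
A4 regrets: 0.0, 0.0, 0.2, 0.0 → max 0.2
A5 regrets: 0.5, 1.5, 1.4, 1.0 → max 1.5
Smallest max regret = 0.2 → A4.

maximax → A4; minimax regret → A4 (agree)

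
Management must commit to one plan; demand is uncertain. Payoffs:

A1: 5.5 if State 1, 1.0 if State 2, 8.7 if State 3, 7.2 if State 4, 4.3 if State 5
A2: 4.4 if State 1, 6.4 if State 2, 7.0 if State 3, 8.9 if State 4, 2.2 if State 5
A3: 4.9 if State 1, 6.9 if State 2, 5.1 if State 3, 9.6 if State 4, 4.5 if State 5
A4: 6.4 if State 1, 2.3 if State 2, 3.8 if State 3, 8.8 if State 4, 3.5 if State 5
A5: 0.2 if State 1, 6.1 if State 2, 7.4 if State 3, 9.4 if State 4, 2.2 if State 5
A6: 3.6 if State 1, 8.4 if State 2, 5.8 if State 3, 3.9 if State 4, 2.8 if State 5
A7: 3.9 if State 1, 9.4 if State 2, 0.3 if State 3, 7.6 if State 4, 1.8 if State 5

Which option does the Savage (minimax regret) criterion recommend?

A2

Column bests: State 1=6.4, State 2=9.4, State 3=8.7, State 4=9.6, State 5=4.5.
A1 regrets: 0.9, 8.4, 0.0, 2.4, 0.2 → max 8.4
A2 regrets: 2.0, 3.0, 1.7, 0.7, 2.3 → max 3.0
A3 regrets: 1.5, 2.5, 3.6, 0.0, 0.0 → max 3.6
A4 regrets: 0.0, 7.1, 4.9, 0.8, 1.0 → max 7.1
A5 regrets: 6.2, 3.3, 1.3, 0.2, 2.3 → max 6.2
A6 regrets: 2.8, 1.0, 2.9, 5.7, 1.7 → max 5.7
A7 regrets: 2.5, 0.0, 8.4, 2.0, 2.7 → max 8.4
Smallest max regret = 3.0 → A2.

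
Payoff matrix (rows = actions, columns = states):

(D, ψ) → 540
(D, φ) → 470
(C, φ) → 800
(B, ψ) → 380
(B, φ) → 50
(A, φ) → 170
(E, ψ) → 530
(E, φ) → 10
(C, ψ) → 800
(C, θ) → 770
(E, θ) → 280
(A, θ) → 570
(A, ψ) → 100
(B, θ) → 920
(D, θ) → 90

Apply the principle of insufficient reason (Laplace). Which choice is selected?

Row averages: A=280, B=450, C=790, D=1100/3, E=820/3
Highest average = 790 → C.

C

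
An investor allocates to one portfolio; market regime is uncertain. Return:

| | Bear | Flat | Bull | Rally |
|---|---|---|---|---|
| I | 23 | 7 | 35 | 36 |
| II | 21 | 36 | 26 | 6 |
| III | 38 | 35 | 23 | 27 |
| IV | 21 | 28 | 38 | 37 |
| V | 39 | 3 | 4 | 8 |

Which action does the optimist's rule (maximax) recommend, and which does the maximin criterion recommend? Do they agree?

Row maxima: I=36, II=36, III=38, IV=38, V=39
Best best-case = 39 → V.
Row minima: I=7, II=6, III=23, IV=21, V=3
Best worst-case = 23 → III.

maximax → V; maximin → III (disagree)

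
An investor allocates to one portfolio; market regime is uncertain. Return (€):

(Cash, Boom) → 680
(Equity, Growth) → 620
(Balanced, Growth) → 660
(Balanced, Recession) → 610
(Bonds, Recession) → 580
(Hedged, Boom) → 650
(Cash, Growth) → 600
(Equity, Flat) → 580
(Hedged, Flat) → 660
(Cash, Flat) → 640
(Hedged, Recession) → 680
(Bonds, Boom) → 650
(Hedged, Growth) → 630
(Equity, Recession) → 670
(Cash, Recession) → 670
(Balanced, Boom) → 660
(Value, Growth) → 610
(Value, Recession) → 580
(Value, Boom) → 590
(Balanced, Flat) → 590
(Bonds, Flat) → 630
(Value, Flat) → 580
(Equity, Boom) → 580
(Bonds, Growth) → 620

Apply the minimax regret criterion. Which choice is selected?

Hedged

Column bests: Recession=680, Flat=660, Growth=660, Boom=680.
Balanced regrets: 70, 70, 0, 20 → max 70
Hedged regrets: 0, 0, 30, 30 → max 30
Bonds regrets: 100, 30, 40, 30 → max 100
Cash regrets: 10, 20, 60, 0 → max 60
Value regrets: 100, 80, 50, 90 → max 100
Equity regrets: 10, 80, 40, 100 → max 100
Smallest max regret = 30 → Hedged.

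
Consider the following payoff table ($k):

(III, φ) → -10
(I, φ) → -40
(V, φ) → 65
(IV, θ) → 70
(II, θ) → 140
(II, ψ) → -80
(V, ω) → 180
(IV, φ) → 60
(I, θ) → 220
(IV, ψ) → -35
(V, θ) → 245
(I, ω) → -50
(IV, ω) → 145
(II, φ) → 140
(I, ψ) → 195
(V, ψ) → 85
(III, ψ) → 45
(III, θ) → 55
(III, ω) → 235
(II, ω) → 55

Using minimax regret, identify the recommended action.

V

Column bests: θ=245, φ=140, ψ=195, ω=235.
I regrets: 25, 180, 0, 285 → max 285
II regrets: 105, 0, 275, 180 → max 275
III regrets: 190, 150, 150, 0 → max 190
IV regrets: 175, 80, 230, 90 → max 230
V regrets: 0, 75, 110, 55 → max 110
Smallest max regret = 110 → V.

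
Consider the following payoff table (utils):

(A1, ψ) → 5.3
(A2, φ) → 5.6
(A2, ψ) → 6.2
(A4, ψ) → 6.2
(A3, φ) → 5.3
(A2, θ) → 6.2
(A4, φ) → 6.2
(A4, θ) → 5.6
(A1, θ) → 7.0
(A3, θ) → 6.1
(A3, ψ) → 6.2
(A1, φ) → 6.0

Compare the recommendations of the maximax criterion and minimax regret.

Row maxima: A1=7.0, A2=6.2, A3=6.2, A4=6.2
Best best-case = 7.0 → A1.
Column bests: θ=7.0, φ=6.2, ψ=6.2.
A1 regrets: 0.0, 0.2, 0.9 → max 0.9
A2 regrets: 0.8, 0.6, 0.0 → max 0.8
A3 regrets: 0.9, 0.9, 0.0 → max 0.9
A4 regrets: 1.4, 0.0, 0.0 → max 1.4
Smallest max regret = 0.8 → A2.

maximax → A1; minimax regret → A2 (disagree)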